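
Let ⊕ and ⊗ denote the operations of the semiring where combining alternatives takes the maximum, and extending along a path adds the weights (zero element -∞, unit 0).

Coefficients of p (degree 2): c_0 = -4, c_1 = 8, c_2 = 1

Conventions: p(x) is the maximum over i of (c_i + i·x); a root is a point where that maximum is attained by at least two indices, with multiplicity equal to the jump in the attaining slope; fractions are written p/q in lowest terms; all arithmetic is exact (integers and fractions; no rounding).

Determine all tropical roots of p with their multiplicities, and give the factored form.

hull edge (i=0, c=-4) to (i=1, c=8): slope 12, span 1
hull edge (i=1, c=8) to (i=2, c=1): slope -7, span 1
Factored form: p(x) = 1 ⊗ (x ⊕ (-12)) ⊗ (x ⊕ 7)
Answer: roots = -12 (mult 1), 7 (mult 1)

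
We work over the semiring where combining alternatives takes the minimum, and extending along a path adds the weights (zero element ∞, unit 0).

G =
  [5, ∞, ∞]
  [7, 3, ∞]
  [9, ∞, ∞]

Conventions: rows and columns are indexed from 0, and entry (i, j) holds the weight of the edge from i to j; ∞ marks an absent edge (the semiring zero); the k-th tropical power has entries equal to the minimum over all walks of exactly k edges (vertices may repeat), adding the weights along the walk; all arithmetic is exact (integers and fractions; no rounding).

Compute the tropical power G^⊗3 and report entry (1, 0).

G^⊗2:
  [10, ∞, ∞]
  [10, 6, ∞]
  [14, ∞, ∞]
G^⊗3:
  [15, ∞, ∞]
  [13, 9, ∞]
  [19, ∞, ∞]
Key observation: the optimum is the walk 1->1->1->0, with weight 3 + 3 + 7 = 13.
Optimal value attained by: walk 1->1->1->0.
Answer: (G^⊗3)[1][0] = 13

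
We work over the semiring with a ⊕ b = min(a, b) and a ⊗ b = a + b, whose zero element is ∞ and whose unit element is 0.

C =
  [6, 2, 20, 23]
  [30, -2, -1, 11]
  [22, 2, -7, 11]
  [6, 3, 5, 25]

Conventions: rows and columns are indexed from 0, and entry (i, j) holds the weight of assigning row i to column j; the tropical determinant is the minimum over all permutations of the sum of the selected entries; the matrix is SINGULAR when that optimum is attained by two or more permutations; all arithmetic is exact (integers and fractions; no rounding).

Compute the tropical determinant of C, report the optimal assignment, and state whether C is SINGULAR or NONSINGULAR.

σ = (0, 1, 2, 3): 6 + (-2) + (-7) + 25 = 22
σ = (0, 1, 3, 2): 6 + (-2) + 11 + 5 = 20
σ = (0, 2, 1, 3): 6 + (-1) + 2 + 25 = 32
σ = (0, 2, 3, 1): 6 + (-1) + 11 + 3 = 19
σ = (0, 3, 1, 2): 6 + 11 + 2 + 5 = 24
σ = (0, 3, 2, 1): 6 + 11 + (-7) + 3 = 13
σ = (1, 0, 2, 3): 2 + 30 + (-7) + 25 = 50
σ = (1, 0, 3, 2): 2 + 30 + 11 + 5 = 48
σ = (1, 2, 0, 3): 2 + (-1) + 22 + 25 = 48
σ = (1, 2, 3, 0): 2 + (-1) + 11 + 6 = 18
σ = (1, 3, 0, 2): 2 + 11 + 22 + 5 = 40
σ = (1, 3, 2, 0): 2 + 11 + (-7) + 6 = 12
σ = (2, 0, 1, 3): 20 + 30 + 2 + 25 = 77
σ = (2, 0, 3, 1): 20 + 30 + 11 + 3 = 64
σ = (2, 1, 0, 3): 20 + (-2) + 22 + 25 = 65
σ = (2, 1, 3, 0): 20 + (-2) + 11 + 6 = 35
σ = (2, 3, 0, 1): 20 + 11 + 22 + 3 = 56
σ = (2, 3, 1, 0): 20 + 11 + 2 + 6 = 39
σ = (3, 0, 1, 2): 23 + 30 + 2 + 5 = 60
σ = (3, 0, 2, 1): 23 + 30 + (-7) + 3 = 49
σ = (3, 1, 0, 2): 23 + (-2) + 22 + 5 = 48
σ = (3, 1, 2, 0): 23 + (-2) + (-7) + 6 = 20
σ = (3, 2, 0, 1): 23 + (-1) + 22 + 3 = 47
σ = (3, 2, 1, 0): 23 + (-1) + 2 + 6 = 30
Optimal value attained by: σ = (1, 3, 2, 0).
Answer: det⊕(C) = 12; verdict: NONSINGULAR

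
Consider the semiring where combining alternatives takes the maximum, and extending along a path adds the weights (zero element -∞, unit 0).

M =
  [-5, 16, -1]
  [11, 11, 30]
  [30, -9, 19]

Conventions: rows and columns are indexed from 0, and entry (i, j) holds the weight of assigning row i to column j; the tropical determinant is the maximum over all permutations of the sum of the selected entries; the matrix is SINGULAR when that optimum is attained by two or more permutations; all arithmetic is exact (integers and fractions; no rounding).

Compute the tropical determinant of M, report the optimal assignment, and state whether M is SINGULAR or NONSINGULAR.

σ = (0, 1, 2): (-5) + 11 + 19 = 25
σ = (0, 2, 1): (-5) + 30 + (-9) = 16
σ = (1, 0, 2): 16 + 11 + 19 = 46
σ = (1, 2, 0): 16 + 30 + 30 = 76
σ = (2, 0, 1): (-1) + 11 + (-9) = 1
σ = (2, 1, 0): (-1) + 11 + 30 = 40
Optimal value attained by: σ = (1, 2, 0).
Answer: det⊕(M) = 76; verdict: NONSINGULAR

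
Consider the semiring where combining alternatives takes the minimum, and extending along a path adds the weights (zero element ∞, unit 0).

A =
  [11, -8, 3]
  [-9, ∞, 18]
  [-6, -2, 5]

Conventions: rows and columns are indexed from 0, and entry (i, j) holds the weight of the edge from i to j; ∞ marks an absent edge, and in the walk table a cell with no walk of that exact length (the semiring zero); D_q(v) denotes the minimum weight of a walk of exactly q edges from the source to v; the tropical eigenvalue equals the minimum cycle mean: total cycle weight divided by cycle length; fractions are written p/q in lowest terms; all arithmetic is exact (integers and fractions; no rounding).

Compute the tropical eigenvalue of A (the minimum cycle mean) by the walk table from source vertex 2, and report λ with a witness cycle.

q=0: [∞, ∞, 0]
q=1: [-6, -2, 5]
q=2: [-11, -14, -3]
q=3: [-23, -19, -8]
Optimal cycle mean attained by: cycle 0->1->0, total (-8) + (-9), length 2.
Answer: λ = -17/2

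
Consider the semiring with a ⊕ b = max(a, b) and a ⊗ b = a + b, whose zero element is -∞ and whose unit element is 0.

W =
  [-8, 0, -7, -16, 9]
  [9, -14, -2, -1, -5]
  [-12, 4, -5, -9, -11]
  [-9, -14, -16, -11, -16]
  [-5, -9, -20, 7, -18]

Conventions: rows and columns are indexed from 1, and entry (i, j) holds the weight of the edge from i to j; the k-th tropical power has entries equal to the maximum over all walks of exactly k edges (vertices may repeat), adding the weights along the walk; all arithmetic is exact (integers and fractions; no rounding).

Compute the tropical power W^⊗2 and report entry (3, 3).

W^⊗2:
  [9, 0, -2, 16, 1]
  [1, 9, 2, 2, 18]
  [13, -1, 2, 3, -1]
  [-5, -9, -16, -9, 0]
  [0, -5, -9, -4, 4]
Key observation: the optimum is the walk 3->2->3, with weight 4 + (-2) = 2.
Optimal value attained by: walk 3->2->3.
Answer: (W^⊗2)[3][3] = 2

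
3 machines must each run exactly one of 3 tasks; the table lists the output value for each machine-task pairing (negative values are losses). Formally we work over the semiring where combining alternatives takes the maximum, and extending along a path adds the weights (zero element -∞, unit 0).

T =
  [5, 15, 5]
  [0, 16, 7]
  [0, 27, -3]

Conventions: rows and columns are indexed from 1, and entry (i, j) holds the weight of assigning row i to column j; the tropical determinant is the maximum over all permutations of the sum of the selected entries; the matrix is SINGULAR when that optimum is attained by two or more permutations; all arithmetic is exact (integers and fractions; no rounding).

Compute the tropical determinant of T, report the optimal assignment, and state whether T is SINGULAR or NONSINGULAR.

σ = (1, 2, 3): 5 + 16 + (-3) = 18
σ = (1, 3, 2): 5 + 7 + 27 = 39
σ = (2, 1, 3): 15 + 0 + (-3) = 12
σ = (2, 3, 1): 15 + 7 + 0 = 22
σ = (3, 1, 2): 5 + 0 + 27 = 32
σ = (3, 2, 1): 5 + 16 + 0 = 21
Optimal value attained by: σ = (1, 3, 2).
Answer: det⊕(T) = 39; verdict: NONSINGULAR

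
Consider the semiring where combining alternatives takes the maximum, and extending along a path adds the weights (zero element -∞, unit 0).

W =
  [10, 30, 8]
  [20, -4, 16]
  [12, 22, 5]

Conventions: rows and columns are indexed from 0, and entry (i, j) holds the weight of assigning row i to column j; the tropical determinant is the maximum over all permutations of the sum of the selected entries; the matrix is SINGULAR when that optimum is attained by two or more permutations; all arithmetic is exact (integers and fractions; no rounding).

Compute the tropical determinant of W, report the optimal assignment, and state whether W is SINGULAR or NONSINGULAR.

σ = (0, 1, 2): 10 + (-4) + 5 = 11
σ = (0, 2, 1): 10 + 16 + 22 = 48
σ = (1, 0, 2): 30 + 20 + 5 = 55
σ = (1, 2, 0): 30 + 16 + 12 = 58
σ = (2, 0, 1): 8 + 20 + 22 = 50
σ = (2, 1, 0): 8 + (-4) + 12 = 16
Optimal value attained by: σ = (1, 2, 0).
Answer: det⊕(W) = 58; verdict: NONSINGULAR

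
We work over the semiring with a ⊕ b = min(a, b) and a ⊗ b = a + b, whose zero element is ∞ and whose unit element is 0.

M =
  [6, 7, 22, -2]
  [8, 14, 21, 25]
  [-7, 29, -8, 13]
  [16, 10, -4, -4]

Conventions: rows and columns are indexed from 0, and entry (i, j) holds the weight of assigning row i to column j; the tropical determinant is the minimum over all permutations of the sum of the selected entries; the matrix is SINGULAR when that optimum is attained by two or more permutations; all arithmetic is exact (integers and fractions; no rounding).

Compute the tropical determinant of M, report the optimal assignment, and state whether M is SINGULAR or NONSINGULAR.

σ = (0, 1, 2, 3): 6 + 14 + (-8) + (-4) = 8
σ = (0, 1, 3, 2): 6 + 14 + 13 + (-4) = 29
σ = (0, 2, 1, 3): 6 + 21 + 29 + (-4) = 52
σ = (0, 2, 3, 1): 6 + 21 + 13 + 10 = 50
σ = (0, 3, 1, 2): 6 + 25 + 29 + (-4) = 56
σ = (0, 3, 2, 1): 6 + 25 + (-8) + 10 = 33
σ = (1, 0, 2, 3): 7 + 8 + (-8) + (-4) = 3
σ = (1, 0, 3, 2): 7 + 8 + 13 + (-4) = 24
σ = (1, 2, 0, 3): 7 + 21 + (-7) + (-4) = 17
σ = (1, 2, 3, 0): 7 + 21 + 13 + 16 = 57
σ = (1, 3, 0, 2): 7 + 25 + (-7) + (-4) = 21
σ = (1, 3, 2, 0): 7 + 25 + (-8) + 16 = 40
σ = (2, 0, 1, 3): 22 + 8 + 29 + (-4) = 55
σ = (2, 0, 3, 1): 22 + 8 + 13 + 10 = 53
σ = (2, 1, 0, 3): 22 + 14 + (-7) + (-4) = 25
σ = (2, 1, 3, 0): 22 + 14 + 13 + 16 = 65
σ = (2, 3, 0, 1): 22 + 25 + (-7) + 10 = 50
σ = (2, 3, 1, 0): 22 + 25 + 29 + 16 = 92
σ = (3, 0, 1, 2): (-2) + 8 + 29 + (-4) = 31
σ = (3, 0, 2, 1): (-2) + 8 + (-8) + 10 = 8
σ = (3, 1, 0, 2): (-2) + 14 + (-7) + (-4) = 1
σ = (3, 1, 2, 0): (-2) + 14 + (-8) + 16 = 20
σ = (3, 2, 0, 1): (-2) + 21 + (-7) + 10 = 22
σ = (3, 2, 1, 0): (-2) + 21 + 29 + 16 = 64
Optimal value attained by: σ = (3, 1, 0, 2).
Answer: det⊕(M) = 1; verdict: NONSINGULAR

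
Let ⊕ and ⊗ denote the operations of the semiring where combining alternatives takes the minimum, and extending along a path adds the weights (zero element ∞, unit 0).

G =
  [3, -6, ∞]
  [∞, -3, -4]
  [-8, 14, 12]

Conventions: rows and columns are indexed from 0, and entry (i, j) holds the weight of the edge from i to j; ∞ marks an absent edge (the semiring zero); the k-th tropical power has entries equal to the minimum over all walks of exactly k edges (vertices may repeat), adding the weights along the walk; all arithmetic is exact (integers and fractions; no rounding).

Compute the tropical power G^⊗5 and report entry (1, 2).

G^⊗2:
  [6, -9, -10]
  [-12, -6, -7]
  [-5, -14, 10]
G^⊗3:
  [-18, -12, -13]
  [-15, -18, -10]
  [-2, -17, -18]
G^⊗4:
  [-21, -24, -16]
  [-18, -21, -22]
  [-26, -20, -21]
G^⊗5:
  [-24, -27, -28]
  [-30, -24, -25]
  [-29, -32, -24]
Key observation: the optimum is the walk 1->1->2->0->1->2, with weight (-3) + (-4) + (-8) + (-6) + (-4) = -25.
Optimal value attained by: walk 1->1->2->0->1->2.
Answer: (G^⊗5)[1][2] = -25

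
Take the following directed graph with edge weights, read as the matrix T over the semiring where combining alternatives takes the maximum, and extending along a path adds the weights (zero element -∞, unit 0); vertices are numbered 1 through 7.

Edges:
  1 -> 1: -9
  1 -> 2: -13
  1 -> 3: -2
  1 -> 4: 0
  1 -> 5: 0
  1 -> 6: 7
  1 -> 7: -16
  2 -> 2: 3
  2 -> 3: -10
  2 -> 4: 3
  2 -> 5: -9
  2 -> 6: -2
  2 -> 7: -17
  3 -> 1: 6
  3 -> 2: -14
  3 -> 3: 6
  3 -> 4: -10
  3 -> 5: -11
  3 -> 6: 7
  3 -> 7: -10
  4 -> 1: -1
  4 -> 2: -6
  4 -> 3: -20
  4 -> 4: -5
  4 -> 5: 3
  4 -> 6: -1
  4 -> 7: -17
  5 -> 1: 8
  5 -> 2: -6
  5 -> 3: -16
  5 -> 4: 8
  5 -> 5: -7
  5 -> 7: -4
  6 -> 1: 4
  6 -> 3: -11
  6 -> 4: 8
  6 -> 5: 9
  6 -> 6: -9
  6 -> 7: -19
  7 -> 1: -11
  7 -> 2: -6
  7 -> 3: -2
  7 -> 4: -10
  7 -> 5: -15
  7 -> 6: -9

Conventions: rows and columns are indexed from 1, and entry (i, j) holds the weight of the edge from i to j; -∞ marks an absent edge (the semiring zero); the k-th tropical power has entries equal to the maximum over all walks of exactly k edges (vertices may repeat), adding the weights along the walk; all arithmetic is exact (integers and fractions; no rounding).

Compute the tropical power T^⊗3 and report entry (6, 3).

T^⊗2:
  [11, -6, 4, 15, 16, 5, -4]
  [2, 6, -4, 6, 7, 2, -13]
  [12, -7, 12, 15, 16, 13, -4]
  [11, -3, -3, 11, 8, 6, -1]
  [7, 2, 6, 8, 11, 15, -8]
  [17, 3, 2, 17, 11, 11, 5]
  [4, -3, 4, -1, 0, 5, -12]
T^⊗3:
  [24, 10, 10, 24, 18, 18, 12]
  [15, 9, 2, 15, 11, 9, 3]
  [24, 10, 18, 24, 22, 19, 12]
  [16, 5, 9, 16, 15, 18, 4]
  [19, 5, 12, 23, 24, 14, 7]
  [19, 11, 15, 19, 20, 24, 7]
  [10, 0, 10, 13, 14, 11, -4]
Key observation: the optimum is the walk 6->5->1->3, with weight 9 + 8 + (-2) = 15.
Optimal value attained by: walk 6->5->1->3.
Answer: (T^⊗3)[6][3] = 15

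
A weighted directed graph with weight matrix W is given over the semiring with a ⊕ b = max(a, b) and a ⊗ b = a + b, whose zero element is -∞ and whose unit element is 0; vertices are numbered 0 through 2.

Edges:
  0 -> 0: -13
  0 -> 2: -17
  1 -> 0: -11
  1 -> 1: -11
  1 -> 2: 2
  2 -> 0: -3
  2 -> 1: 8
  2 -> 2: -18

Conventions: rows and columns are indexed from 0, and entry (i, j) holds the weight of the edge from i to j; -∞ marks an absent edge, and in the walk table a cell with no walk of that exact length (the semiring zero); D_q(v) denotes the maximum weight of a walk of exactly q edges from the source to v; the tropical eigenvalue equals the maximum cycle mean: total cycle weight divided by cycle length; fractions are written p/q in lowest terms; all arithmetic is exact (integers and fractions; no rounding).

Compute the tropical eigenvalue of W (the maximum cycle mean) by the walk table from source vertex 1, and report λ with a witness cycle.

q=0: [-∞, 0, -∞]
q=1: [-11, -11, 2]
q=2: [-1, 10, -9]
q=3: [-1, -1, 12]
Optimal cycle mean attained by: cycle 1->2->1, total 2 + 8, length 2.
Answer: λ = 5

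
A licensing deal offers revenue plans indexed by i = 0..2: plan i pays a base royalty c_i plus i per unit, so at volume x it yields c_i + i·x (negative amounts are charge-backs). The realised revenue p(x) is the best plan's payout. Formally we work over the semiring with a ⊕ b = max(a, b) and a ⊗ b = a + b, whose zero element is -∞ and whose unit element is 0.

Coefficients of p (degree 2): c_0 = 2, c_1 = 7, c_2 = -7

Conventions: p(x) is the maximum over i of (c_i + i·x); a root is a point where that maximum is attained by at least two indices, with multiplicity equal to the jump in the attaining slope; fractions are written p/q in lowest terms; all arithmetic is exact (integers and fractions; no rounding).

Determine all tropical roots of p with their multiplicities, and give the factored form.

hull edge (i=0, c=2) to (i=1, c=7): slope 5, span 1
hull edge (i=1, c=7) to (i=2, c=-7): slope -14, span 1
Factored form: p(x) = -7 ⊗ (x ⊕ (-5)) ⊗ (x ⊕ 14)
Answer: roots = -5 (mult 1), 14 (mult 1)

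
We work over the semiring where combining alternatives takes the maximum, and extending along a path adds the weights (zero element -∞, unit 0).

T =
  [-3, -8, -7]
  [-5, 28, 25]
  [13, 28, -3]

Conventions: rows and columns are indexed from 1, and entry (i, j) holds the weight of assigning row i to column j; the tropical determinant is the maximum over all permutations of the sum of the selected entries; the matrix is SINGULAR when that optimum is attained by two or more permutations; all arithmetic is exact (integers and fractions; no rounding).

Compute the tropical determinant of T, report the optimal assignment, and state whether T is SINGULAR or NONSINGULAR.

σ = (1, 2, 3): (-3) + 28 + (-3) = 22
σ = (1, 3, 2): (-3) + 25 + 28 = 50
σ = (2, 1, 3): (-8) + (-5) + (-3) = -16
σ = (2, 3, 1): (-8) + 25 + 13 = 30
σ = (3, 1, 2): (-7) + (-5) + 28 = 16
σ = (3, 2, 1): (-7) + 28 + 13 = 34
Optimal value attained by: σ = (1, 3, 2).
Answer: det⊕(T) = 50; verdict: NONSINGULAR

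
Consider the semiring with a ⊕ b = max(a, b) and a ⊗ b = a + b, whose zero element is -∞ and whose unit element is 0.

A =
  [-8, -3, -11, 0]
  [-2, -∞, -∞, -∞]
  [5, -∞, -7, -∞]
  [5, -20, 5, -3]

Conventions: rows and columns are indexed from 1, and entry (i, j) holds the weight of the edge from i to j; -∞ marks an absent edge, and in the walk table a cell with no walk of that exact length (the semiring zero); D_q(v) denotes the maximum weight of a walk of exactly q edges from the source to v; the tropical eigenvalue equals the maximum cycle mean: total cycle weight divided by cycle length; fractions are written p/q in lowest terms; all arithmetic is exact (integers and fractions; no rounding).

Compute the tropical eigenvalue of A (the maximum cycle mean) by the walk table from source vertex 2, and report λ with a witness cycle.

q=0: [-∞, 0, -∞, -∞]
q=1: [-2, -∞, -∞, -∞]
q=2: [-10, -5, -13, -2]
q=3: [3, -13, 3, -5]
q=4: [8, 0, 0, 3]
Optimal cycle mean attained by: cycle 1->4->3->1, total 0 + 5 + 5, length 3.
Answer: λ = 10/3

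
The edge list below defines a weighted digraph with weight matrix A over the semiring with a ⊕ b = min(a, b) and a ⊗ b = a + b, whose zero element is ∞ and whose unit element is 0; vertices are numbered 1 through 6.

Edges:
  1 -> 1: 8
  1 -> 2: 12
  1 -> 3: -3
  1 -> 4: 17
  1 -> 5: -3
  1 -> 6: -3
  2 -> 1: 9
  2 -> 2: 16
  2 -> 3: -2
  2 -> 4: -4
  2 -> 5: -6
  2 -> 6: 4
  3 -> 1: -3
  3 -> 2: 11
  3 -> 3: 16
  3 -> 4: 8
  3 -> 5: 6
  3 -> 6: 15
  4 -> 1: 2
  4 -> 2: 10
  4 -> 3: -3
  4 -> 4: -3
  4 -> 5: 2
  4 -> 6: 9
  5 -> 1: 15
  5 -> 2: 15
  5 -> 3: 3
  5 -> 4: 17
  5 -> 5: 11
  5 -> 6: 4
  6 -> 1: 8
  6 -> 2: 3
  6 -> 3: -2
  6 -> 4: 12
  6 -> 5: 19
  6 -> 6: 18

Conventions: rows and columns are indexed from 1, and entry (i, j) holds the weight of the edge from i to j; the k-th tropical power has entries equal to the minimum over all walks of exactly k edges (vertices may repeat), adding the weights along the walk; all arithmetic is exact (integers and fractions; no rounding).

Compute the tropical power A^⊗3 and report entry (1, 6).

A^⊗2:
  [-6, 0, -5, 5, 3, 1]
  [-5, 6, -7, -7, -2, -2]
  [5, 9, -6, 5, -6, -6]
  [-6, 7, -6, -6, -1, -1]
  [0, 7, 2, 11, 9, 12]
  [-5, 9, 1, -1, -3, 5]
A^⊗3:
  [-8, 4, -9, -4, -9, -9]
  [-10, 1, -10, -10, -8, -8]
  [-9, -3, -8, 2, 0, -2]
  [-9, 2, -9, -9, -9, -9]
  [-1, 12, -3, 3, -3, -3]
  [-2, 7, -8, -4, -8, -8]
Key observation: the optimum is the walk 1->3->1->6, with weight (-3) + (-3) + (-3) = -9.
Optimal value attained by: walk 1->3->1->6.
Answer: (A^⊗3)[1][6] = -9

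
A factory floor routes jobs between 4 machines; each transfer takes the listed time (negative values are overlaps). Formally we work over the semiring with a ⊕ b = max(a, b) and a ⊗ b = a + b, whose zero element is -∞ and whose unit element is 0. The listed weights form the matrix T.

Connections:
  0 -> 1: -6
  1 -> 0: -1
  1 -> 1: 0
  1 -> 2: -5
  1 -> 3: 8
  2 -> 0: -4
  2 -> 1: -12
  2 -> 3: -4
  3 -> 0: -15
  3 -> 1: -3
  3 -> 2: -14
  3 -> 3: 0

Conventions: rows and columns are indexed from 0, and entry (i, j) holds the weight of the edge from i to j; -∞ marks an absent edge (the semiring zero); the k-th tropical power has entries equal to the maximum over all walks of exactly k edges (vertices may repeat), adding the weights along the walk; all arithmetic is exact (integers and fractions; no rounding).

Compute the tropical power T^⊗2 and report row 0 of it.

T^⊗2:
  [-7, -6, -11, 2]
  [-1, 5, -5, 8]
  [-13, -7, -17, -4]
  [-4, -3, -8, 5]
Answer: row 0 of T^⊗2 = [-7, -6, -11, 2]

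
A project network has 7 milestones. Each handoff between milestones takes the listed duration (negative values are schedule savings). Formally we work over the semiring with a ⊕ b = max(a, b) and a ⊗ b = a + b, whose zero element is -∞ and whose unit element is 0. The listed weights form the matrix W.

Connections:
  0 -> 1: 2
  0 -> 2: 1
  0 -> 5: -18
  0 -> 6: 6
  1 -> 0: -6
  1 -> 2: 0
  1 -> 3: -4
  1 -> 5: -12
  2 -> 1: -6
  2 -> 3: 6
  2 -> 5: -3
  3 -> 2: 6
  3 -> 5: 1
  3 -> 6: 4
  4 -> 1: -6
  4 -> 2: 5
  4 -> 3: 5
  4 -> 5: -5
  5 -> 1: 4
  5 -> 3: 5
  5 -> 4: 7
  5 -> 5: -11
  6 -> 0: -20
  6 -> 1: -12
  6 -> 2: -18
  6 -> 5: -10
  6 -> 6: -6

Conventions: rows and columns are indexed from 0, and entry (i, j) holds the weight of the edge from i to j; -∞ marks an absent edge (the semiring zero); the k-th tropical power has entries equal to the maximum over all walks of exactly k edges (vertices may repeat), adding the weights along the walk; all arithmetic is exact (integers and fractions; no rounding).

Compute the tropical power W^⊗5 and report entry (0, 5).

W^⊗2:
  [-4, -5, 2, 7, -11, -2, 0]
  [-∞, -4, 2, 6, -5, -3, 0]
  [-12, 1, 12, 2, 4, 7, 10]
  [-16, 5, -14, 12, 8, 3, -2]
  [-12, -1, 11, 11, 2, 6, 9]
  [-2, 1, 12, 12, -4, 6, 9]
  [-18, -6, -12, -5, -3, -16, -12]
W^⊗3:
  [-11, 2, 13, 8, 5, 8, 11]
  [-10, 1, 12, 8, 4, 7, 10]
  [-5, 11, 9, 18, 14, 9, 6]
  [-1, 7, 18, 13, 10, 13, 16]
  [-7, 10, 17, 17, 13, 12, 15]
  [-5, 10, 18, 18, 13, 13, 16]
  [-12, -9, 2, 2, -9, -4, -1]
W^⊗4:
  [-4, 12, 14, 19, 15, 10, 12]
  [-5, 11, 14, 18, 14, 9, 12]
  [5, 13, 24, 19, 16, 19, 22]
  [1, 17, 19, 24, 20, 15, 17]
  [4, 16, 23, 23, 19, 18, 21]
  [4, 17, 24, 24, 20, 19, 22]
  [-15, 0, 8, 8, 3, 3, 6]
W^⊗5:
  [6, 14, 25, 20, 17, 20, 23]
  [5, 13, 24, 20, 16, 19, 22]
  [7, 23, 25, 30, 26, 21, 23]
  [11, 19, 30, 25, 22, 25, 28]
  [10, 22, 29, 29, 25, 24, 27]
  [11, 23, 30, 30, 26, 25, 28]
  [-6, 7, 14, 14, 10, 9, 12]
Key observation: the optimum is the walk 0->2->3->2->3->5, with weight 1 + 6 + 6 + 6 + 1 = 20.
Optimal value attained by: walk 0->2->3->2->3->5.
Answer: (W^⊗5)[0][5] = 20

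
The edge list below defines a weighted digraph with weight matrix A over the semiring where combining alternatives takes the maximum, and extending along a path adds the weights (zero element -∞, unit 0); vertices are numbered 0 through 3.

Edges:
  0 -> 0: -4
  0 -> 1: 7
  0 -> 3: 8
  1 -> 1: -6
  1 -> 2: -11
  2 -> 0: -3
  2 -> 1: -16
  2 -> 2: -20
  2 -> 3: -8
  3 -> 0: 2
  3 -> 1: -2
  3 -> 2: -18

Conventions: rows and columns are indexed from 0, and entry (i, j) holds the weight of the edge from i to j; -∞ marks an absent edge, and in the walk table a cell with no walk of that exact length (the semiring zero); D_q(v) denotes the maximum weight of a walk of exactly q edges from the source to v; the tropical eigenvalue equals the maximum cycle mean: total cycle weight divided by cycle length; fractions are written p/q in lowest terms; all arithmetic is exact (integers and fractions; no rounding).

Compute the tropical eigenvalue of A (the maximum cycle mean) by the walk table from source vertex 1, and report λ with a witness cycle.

q=0: [-∞, 0, -∞, -∞]
q=1: [-∞, -6, -11, -∞]
q=2: [-14, -12, -17, -19]
q=3: [-17, -7, -23, -6]
q=4: [-4, -8, -18, -9]
Optimal cycle mean attained by: cycle 0->3->0, total 8 + 2, length 2.
Answer: λ = 5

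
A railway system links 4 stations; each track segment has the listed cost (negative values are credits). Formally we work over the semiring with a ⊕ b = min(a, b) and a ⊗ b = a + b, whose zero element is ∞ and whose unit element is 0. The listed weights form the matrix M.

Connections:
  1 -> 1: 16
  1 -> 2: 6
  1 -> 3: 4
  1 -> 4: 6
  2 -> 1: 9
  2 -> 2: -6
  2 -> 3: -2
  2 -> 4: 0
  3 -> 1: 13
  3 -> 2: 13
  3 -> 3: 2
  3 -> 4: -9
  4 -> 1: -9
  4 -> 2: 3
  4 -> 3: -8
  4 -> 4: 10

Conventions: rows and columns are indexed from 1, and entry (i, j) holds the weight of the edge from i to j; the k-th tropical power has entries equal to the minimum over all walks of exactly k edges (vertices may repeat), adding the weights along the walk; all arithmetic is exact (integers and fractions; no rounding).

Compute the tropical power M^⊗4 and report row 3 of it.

M^⊗2:
  [-3, 0, -2, -5]
  [-9, -12, -8, -11]
  [-18, -6, -17, -7]
  [1, -3, -6, -17]
M^⊗3:
  [-14, -6, -13, -11]
  [-20, -18, -19, -17]
  [-16, -12, -15, -26]
  [-26, -14, -25, -15]
M^⊗4:
  [-20, -12, -19, -22]
  [-26, -24, -25, -28]
  [-35, -23, -34, -24]
  [-24, -20, -23, -34]
Answer: row 3 of M^⊗4 = [-35, -23, -34, -24]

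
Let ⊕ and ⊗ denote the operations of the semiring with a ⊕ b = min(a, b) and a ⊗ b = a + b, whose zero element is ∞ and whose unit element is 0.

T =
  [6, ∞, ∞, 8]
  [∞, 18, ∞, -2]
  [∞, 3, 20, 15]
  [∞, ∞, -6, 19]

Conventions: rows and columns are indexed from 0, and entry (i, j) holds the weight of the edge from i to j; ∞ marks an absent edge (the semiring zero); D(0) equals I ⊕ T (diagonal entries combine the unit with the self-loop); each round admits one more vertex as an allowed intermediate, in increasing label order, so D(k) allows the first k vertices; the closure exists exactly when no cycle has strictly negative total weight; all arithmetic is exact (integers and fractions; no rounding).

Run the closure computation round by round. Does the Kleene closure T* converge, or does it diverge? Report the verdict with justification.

D(0):
  [0, ∞, ∞, 8]
  [∞, 0, ∞, -2]
  [∞, 3, 0, 15]
  [∞, ∞, -6, 0]
D(1):
  [0, ∞, ∞, 8]
  [∞, 0, ∞, -2]
  [∞, 3, 0, 15]
  [∞, ∞, -6, 0]
D(2):
  [0, ∞, ∞, 8]
  [∞, 0, ∞, -2]
  [∞, 3, 0, 1]
  [∞, ∞, -6, 0]
Detection: at round 3, diagonal entry (3, 3) turns strictly negative.
Key observation: the cycle 3->2->1->3 has total weight (-6) + 3 + (-2), which is strictly negative.
Answer: DIVERGES — negative cycle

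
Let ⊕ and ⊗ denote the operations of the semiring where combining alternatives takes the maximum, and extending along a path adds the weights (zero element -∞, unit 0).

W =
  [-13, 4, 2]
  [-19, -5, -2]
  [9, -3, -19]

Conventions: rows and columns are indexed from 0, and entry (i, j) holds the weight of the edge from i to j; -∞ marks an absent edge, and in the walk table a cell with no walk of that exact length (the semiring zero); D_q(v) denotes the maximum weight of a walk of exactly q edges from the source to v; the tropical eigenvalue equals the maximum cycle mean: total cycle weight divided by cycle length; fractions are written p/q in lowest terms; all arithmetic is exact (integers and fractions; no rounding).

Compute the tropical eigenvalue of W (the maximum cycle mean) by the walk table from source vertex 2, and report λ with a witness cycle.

q=0: [-∞, -∞, 0]
q=1: [9, -3, -19]
q=2: [-4, 13, 11]
q=3: [20, 8, 11]
Optimal cycle mean attained by: cycle 0->2->0, total 2 + 9, length 2.
Answer: λ = 11/2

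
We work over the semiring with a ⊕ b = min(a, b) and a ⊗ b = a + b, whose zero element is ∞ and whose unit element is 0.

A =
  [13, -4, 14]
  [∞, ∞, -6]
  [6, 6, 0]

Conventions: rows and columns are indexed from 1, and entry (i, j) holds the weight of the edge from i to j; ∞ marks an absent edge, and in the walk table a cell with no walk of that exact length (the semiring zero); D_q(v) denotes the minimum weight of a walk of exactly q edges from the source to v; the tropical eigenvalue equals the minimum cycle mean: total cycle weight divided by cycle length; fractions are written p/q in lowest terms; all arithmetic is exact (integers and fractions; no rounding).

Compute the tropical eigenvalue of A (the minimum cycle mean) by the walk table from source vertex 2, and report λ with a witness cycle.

q=0: [∞, 0, ∞]
q=1: [∞, ∞, -6]
q=2: [0, 0, -6]
q=3: [0, -4, -6]
Optimal cycle mean attained by: cycle 1->2->3->1, total (-4) + (-6) + 6, length 3.
Answer: λ = -4/3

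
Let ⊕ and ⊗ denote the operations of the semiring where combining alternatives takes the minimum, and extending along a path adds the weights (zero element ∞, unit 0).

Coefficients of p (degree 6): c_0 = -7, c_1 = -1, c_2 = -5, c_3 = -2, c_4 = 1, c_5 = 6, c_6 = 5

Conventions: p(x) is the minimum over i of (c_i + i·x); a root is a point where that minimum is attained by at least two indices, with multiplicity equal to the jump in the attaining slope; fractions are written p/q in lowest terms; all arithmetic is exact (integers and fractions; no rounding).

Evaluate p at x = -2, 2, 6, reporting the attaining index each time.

p(-2) = min(-7+0·(-2)=-7, -1+1·(-2)=-3, -5+2·(-2)=-9, -2+3·(-2)=-8, 1+4·(-2)=-7, 6+5·(-2)=-4, 5+6·(-2)=-7) = -9 (attained by i=2)
p(2) = min(-7+0·2=-7, -1+1·2=1, -5+2·2=-1, -2+3·2=4, 1+4·2=9, 6+5·2=16, 5+6·2=17) = -7 (attained by i=0)
p(6) = min(-7+0·6=-7, -1+1·6=5, -5+2·6=7, -2+3·6=16, 1+4·6=25, 6+5·6=36, 5+6·6=41) = -7 (attained by i=0)
Answer: p(-2) = -9; p(2) = -7; p(6) = -7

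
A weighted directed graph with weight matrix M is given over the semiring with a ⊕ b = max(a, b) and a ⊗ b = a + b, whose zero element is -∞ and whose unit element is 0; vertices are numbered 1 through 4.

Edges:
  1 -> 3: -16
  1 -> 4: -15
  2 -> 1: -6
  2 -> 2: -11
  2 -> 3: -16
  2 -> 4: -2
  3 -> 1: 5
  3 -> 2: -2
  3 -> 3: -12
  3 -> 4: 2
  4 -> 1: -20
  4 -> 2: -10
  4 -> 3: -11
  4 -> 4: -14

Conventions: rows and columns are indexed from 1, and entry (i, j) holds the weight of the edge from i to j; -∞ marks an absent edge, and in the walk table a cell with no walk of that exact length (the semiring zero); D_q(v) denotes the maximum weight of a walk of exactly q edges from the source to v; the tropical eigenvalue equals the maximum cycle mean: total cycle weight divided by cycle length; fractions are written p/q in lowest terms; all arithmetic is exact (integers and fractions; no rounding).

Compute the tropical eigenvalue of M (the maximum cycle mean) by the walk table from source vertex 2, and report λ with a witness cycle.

q=0: [-∞, 0, -∞, -∞]
q=1: [-6, -11, -16, -2]
q=2: [-11, -12, -13, -13]
q=3: [-8, -15, -24, -11]
q=4: [-19, -21, -22, -17]
Optimal cycle mean attained by: cycle 3->4->3, total 2 + (-11), length 2.
Answer: λ = -9/2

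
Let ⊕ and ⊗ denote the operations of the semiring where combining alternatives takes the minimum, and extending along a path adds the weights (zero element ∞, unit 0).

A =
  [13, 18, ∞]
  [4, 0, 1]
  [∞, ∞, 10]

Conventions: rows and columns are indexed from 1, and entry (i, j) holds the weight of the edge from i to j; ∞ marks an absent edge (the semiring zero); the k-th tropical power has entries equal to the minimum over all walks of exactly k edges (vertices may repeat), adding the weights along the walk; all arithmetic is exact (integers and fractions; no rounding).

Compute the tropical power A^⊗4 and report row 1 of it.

A^⊗2:
  [22, 18, 19]
  [4, 0, 1]
  [∞, ∞, 20]
A^⊗3:
  [22, 18, 19]
  [4, 0, 1]
  [∞, ∞, 30]
A^⊗4:
  [22, 18, 19]
  [4, 0, 1]
  [∞, ∞, 40]
Answer: row 1 of A^⊗4 = [22, 18, 19]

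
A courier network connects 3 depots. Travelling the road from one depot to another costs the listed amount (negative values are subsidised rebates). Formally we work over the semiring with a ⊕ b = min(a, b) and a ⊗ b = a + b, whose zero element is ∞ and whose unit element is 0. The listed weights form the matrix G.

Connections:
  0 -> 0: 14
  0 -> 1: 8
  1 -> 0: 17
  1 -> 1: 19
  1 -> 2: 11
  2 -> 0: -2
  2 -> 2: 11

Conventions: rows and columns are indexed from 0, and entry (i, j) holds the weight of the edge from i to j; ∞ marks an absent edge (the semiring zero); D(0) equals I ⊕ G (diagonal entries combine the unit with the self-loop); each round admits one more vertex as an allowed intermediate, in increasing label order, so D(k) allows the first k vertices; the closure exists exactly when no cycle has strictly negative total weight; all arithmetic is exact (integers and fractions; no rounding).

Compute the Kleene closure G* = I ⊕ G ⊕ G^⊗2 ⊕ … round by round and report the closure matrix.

D(0):
  [0, 8, ∞]
  [17, 0, 11]
  [-2, ∞, 0]
D(1):
  [0, 8, ∞]
  [17, 0, 11]
  [-2, 6, 0]
D(2):
  [0, 8, 19]
  [17, 0, 11]
  [-2, 6, 0]
D(3):
  [0, 8, 19]
  [9, 0, 11]
  [-2, 6, 0]
Answer: G* = [[0, 8, 19], [9, 0, 11], [-2, 6, 0]]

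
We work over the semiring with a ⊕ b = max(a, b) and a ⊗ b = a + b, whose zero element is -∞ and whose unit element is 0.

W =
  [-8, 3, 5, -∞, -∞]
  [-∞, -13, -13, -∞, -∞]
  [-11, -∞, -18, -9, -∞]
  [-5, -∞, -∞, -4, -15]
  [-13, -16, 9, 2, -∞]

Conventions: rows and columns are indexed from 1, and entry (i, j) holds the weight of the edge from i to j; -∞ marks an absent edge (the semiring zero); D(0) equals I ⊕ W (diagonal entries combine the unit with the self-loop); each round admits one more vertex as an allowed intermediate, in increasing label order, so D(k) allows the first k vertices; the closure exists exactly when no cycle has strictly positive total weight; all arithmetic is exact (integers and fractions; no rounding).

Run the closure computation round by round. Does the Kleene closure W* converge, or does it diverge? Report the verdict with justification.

D(0):
  [0, 3, 5, -∞, -∞]
  [-∞, 0, -13, -∞, -∞]
  [-11, -∞, 0, -9, -∞]
  [-5, -∞, -∞, 0, -15]
  [-13, -16, 9, 2, 0]
D(1):
  [0, 3, 5, -∞, -∞]
  [-∞, 0, -13, -∞, -∞]
  [-11, -8, 0, -9, -∞]
  [-5, -2, 0, 0, -15]
  [-13, -10, 9, 2, 0]
D(2):
  [0, 3, 5, -∞, -∞]
  [-∞, 0, -13, -∞, -∞]
  [-11, -8, 0, -9, -∞]
  [-5, -2, 0, 0, -15]
  [-13, -10, 9, 2, 0]
D(3):
  [0, 3, 5, -4, -∞]
  [-24, 0, -13, -22, -∞]
  [-11, -8, 0, -9, -∞]
  [-5, -2, 0, 0, -15]
  [-2, 1, 9, 2, 0]
D(4):
  [0, 3, 5, -4, -19]
  [-24, 0, -13, -22, -37]
  [-11, -8, 0, -9, -24]
  [-5, -2, 0, 0, -15]
  [-2, 1, 9, 2, 0]
D(5):
  [0, 3, 5, -4, -19]
  [-24, 0, -13, -22, -37]
  [-11, -8, 0, -9, -24]
  [-5, -2, 0, 0, -15]
  [-2, 1, 9, 2, 0]
Key observation: every diagonal entry stays at the unit through all rounds, so no improving cycle exists.
Answer: CONVERGES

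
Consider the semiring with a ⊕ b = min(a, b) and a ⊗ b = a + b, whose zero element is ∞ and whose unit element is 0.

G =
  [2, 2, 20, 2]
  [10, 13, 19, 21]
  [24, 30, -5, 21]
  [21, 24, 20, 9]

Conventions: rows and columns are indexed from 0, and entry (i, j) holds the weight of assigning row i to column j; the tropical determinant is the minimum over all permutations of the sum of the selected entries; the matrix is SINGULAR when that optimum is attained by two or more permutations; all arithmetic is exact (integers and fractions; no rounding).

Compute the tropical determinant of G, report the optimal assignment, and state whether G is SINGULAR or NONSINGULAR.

σ = (0, 1, 2, 3): 2 + 13 + (-5) + 9 = 19
σ = (0, 1, 3, 2): 2 + 13 + 21 + 20 = 56
σ = (0, 2, 1, 3): 2 + 19 + 30 + 9 = 60
σ = (0, 2, 3, 1): 2 + 19 + 21 + 24 = 66
σ = (0, 3, 1, 2): 2 + 21 + 30 + 20 = 73
σ = (0, 3, 2, 1): 2 + 21 + (-5) + 24 = 42
σ = (1, 0, 2, 3): 2 + 10 + (-5) + 9 = 16
σ = (1, 0, 3, 2): 2 + 10 + 21 + 20 = 53
σ = (1, 2, 0, 3): 2 + 19 + 24 + 9 = 54
σ = (1, 2, 3, 0): 2 + 19 + 21 + 21 = 63
σ = (1, 3, 0, 2): 2 + 21 + 24 + 20 = 67
σ = (1, 3, 2, 0): 2 + 21 + (-5) + 21 = 39
σ = (2, 0, 1, 3): 20 + 10 + 30 + 9 = 69
σ = (2, 0, 3, 1): 20 + 10 + 21 + 24 = 75
σ = (2, 1, 0, 3): 20 + 13 + 24 + 9 = 66
σ = (2, 1, 3, 0): 20 + 13 + 21 + 21 = 75
σ = (2, 3, 0, 1): 20 + 21 + 24 + 24 = 89
σ = (2, 3, 1, 0): 20 + 21 + 30 + 21 = 92
σ = (3, 0, 1, 2): 2 + 10 + 30 + 20 = 62
σ = (3, 0, 2, 1): 2 + 10 + (-5) + 24 = 31
σ = (3, 1, 0, 2): 2 + 13 + 24 + 20 = 59
σ = (3, 1, 2, 0): 2 + 13 + (-5) + 21 = 31
σ = (3, 2, 0, 1): 2 + 19 + 24 + 24 = 69
σ = (3, 2, 1, 0): 2 + 19 + 30 + 21 = 72
Optimal value attained by: σ = (1, 0, 2, 3).
Answer: det⊕(G) = 16; verdict: NONSINGULAR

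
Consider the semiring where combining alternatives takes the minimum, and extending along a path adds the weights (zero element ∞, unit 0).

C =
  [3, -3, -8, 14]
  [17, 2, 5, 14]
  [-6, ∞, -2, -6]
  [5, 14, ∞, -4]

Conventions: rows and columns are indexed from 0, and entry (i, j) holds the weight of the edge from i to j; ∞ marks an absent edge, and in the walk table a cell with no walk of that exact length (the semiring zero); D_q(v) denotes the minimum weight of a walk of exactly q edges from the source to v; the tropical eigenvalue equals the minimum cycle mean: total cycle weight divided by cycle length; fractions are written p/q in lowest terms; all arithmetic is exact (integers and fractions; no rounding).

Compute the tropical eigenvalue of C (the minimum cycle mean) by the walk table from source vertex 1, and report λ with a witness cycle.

q=0: [∞, 0, ∞, ∞]
q=1: [17, 2, 5, 14]
q=2: [-1, 4, 3, -1]
q=3: [-3, -4, -9, -5]
q=4: [-15, -6, -11, -15]
Optimal cycle mean attained by: cycle 0->2->0, total (-8) + (-6), length 2.
Answer: λ = -7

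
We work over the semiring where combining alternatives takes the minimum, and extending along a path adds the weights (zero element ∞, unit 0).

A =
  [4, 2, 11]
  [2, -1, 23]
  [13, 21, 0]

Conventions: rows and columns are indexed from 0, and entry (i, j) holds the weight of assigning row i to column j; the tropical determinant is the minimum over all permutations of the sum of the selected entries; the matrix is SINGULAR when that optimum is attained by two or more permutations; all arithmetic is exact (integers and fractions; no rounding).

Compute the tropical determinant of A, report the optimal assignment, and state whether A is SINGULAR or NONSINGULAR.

σ = (0, 1, 2): 4 + (-1) + 0 = 3
σ = (0, 2, 1): 4 + 23 + 21 = 48
σ = (1, 0, 2): 2 + 2 + 0 = 4
σ = (1, 2, 0): 2 + 23 + 13 = 38
σ = (2, 0, 1): 11 + 2 + 21 = 34
σ = (2, 1, 0): 11 + (-1) + 13 = 23
Optimal value attained by: σ = (0, 1, 2).
Answer: det⊕(A) = 3; verdict: NONSINGULAR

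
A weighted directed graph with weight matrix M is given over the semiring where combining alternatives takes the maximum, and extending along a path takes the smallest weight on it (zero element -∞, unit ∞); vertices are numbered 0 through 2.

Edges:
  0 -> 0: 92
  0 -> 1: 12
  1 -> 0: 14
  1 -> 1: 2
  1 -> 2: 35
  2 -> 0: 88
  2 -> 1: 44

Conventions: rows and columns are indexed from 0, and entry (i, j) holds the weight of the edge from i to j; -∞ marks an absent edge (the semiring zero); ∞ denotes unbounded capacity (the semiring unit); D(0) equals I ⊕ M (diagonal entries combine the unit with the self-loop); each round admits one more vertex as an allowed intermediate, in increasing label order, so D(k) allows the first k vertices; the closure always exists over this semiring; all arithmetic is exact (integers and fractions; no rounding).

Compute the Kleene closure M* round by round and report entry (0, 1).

D(0):
  [∞, 12, -∞]
  [14, ∞, 35]
  [88, 44, ∞]
D(1):
  [∞, 12, -∞]
  [14, ∞, 35]
  [88, 44, ∞]
D(2):
  [∞, 12, 12]
  [14, ∞, 35]
  [88, 44, ∞]
D(3):
  [∞, 12, 12]
  [35, ∞, 35]
  [88, 44, ∞]
Answer: M*[0][1] = 12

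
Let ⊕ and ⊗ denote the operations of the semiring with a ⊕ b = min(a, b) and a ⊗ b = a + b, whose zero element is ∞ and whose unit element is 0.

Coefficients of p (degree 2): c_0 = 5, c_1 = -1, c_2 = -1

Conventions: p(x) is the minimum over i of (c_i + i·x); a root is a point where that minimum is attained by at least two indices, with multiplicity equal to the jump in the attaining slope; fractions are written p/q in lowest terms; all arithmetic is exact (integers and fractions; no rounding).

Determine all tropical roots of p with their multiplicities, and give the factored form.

hull edge (i=0, c=5) to (i=1, c=-1): slope -6, span 1
hull edge (i=1, c=-1) to (i=2, c=-1): slope 0, span 1
Factored form: p(x) = -1 ⊗ (x ⊕ 0) ⊗ (x ⊕ 6)
Answer: roots = 0 (mult 1), 6 (mult 1)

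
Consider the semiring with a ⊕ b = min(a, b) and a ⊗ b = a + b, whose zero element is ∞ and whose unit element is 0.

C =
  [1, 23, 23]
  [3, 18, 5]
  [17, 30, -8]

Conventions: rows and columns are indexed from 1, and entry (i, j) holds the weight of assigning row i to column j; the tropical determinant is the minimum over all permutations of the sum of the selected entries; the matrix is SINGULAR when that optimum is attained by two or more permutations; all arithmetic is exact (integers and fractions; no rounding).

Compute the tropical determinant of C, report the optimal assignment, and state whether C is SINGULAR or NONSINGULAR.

σ = (1, 2, 3): 1 + 18 + (-8) = 11
σ = (1, 3, 2): 1 + 5 + 30 = 36
σ = (2, 1, 3): 23 + 3 + (-8) = 18
σ = (2, 3, 1): 23 + 5 + 17 = 45
σ = (3, 1, 2): 23 + 3 + 30 = 56
σ = (3, 2, 1): 23 + 18 + 17 = 58
Optimal value attained by: σ = (1, 2, 3).
Answer: det⊕(C) = 11; verdict: NONSINGULAR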